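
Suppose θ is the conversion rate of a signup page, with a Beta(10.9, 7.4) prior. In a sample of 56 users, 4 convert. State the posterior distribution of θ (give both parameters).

Observing 4 successes and 52 failures updates Beta(10.9, 7.4) by adding the success and failure counts to the two shape parameters: α = 10.9+4 = 14.9, β = 7.4+52 = 59.4.

Posterior: Beta(14.9, 59.4)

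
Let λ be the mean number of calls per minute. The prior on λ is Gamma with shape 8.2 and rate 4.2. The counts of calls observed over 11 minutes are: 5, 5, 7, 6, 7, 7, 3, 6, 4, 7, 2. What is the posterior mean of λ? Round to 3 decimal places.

The Poisson likelihood adds the total count to the shape and the number of exposure periods to the rate. Here ∑xᵢ = 59 and n = 11, so shape 8.2→67.2 and rate 4.2→15.2.
E[λ | data] = 67.2/15.2 = 4.421.

Posterior mean ≈ 4.421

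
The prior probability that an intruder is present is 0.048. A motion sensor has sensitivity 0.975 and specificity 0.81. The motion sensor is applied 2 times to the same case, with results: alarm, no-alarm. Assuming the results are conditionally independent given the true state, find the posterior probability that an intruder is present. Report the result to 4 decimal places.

With H the event that an intruder is present, the joint likelihood of the observed sequence is P(data|H) = 0.975·0.025 = 0.024375 and P(data|¬H) = 0.19·0.81 = 0.15390.
Bayes: P(H|data) = 0.048·0.024375 / (0.048·0.024375 + 0.952·0.15390) = 0.0011700/0.14768 = 0.0079.

Posterior P(H) ≈ 0.0079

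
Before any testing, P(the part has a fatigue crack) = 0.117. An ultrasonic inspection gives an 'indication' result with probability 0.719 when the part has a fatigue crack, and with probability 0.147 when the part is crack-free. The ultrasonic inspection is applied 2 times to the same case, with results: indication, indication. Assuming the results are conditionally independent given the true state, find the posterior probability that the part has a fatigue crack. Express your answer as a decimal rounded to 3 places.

Let H be the event that the part has a fatigue crack; start with P(H) = 0.117. P('indication'|H) = 0.719, P('indication'|¬H) = 0.147.
Update on result 1 ('indication'): P(H) ← 0.719·0.1170 / (0.719·0.1170 + 0.147·0.8830) = 0.084123/0.21392 = 0.3932.
Update on result 2 ('indication'): P(H) ← 0.719·0.3932 / (0.719·0.3932 + 0.147·0.6068) = 0.28274/0.37193 = 0.7602.

Posterior P(H) ≈ 0.760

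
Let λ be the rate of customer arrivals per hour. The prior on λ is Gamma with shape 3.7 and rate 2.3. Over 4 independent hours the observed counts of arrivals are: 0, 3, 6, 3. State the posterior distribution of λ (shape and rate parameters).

Posterior: Gamma(shape=15.7, rate=6.3)

Total count ∑xᵢ = 12 over n = 4 hours.
Gamma is conjugate to the Poisson likelihood: posterior is Gamma(shape = 3.7+12 = 15.7, rate = 2.3+4 = 6.3).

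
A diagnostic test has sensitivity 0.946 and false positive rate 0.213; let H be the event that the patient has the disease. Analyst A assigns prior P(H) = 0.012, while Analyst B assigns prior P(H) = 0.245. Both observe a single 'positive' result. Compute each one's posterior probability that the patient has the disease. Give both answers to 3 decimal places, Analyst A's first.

P('+'|H) = 0.946, P('+'|¬H) = 0.213.
Analyst A: numerator 0.946·0.012 = 0.011352; evidence = 0.011352+0.213·0.988 = 0.22180; posterior = 0.051.
Analyst B: numerator 0.946·0.245 = 0.23177; evidence = 0.23177+0.213·0.755 = 0.39258; posterior = 0.590.

Analyst A: 0.051; Analyst B: 0.590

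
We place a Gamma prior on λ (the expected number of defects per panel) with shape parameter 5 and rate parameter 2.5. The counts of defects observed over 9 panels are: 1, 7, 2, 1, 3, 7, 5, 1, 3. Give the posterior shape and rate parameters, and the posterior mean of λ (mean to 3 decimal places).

Posterior: Gamma(shape=35, rate=11.5); mean ≈ 3.043

Total count ∑xᵢ = 30 over n = 9 panels.
Gamma is conjugate to the Poisson likelihood: posterior is Gamma(shape = 5+30 = 35, rate = 2.5+9 = 11.5).
E[λ | data] = 35/11.5 = 3.043.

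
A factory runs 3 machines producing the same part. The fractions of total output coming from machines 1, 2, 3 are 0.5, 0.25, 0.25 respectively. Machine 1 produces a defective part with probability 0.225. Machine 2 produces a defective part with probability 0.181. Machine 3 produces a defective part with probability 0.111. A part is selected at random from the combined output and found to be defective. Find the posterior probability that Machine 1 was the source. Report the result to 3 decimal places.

Posterior probability ≈ 0.606

P(defective|M1) = 0.225; P(defective|M2) = 0.181; P(defective|M3) = 0.111.
Prior × likelihood for each source: 0.5·0.225=0.1125, 0.25·0.181=0.04525, 0.25·0.111=0.02775. Summing gives P(defective) = 0.18550.
P(Machine 1 | defective) = 0.1125 / 0.18550 = 0.606.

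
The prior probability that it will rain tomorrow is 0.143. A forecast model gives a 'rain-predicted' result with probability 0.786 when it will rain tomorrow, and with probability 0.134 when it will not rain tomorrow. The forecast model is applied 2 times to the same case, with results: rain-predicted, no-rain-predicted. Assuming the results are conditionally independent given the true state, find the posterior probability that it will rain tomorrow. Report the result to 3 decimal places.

Posterior P(H) ≈ 0.195

With H the event that it will rain tomorrow, the joint likelihood of the observed sequence is P(data|H) = 0.786·0.214 = 0.16820 and P(data|¬H) = 0.134·0.866 = 0.11604.
Bayes: P(H|data) = 0.143·0.16820 / (0.143·0.16820 + 0.857·0.11604) = 0.024053/0.12350 = 0.1948.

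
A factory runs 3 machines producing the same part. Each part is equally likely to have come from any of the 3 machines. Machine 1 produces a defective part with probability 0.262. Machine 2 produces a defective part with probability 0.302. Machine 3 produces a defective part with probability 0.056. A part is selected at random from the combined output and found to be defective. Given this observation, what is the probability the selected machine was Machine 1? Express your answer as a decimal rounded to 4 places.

Tabulate prior·likelihood by source: [1] prior 0.333333, lik 0.262, product 0.08733; [2] prior 0.333333, lik 0.302, product 0.1007; [3] prior 0.333333, lik 0.056, product 0.01867.
Normalizing constant = 0.20667; the posterior for Machine 1 is its product over the sum, 0.08733/0.20667 = 0.4226.

Posterior probability ≈ 0.4226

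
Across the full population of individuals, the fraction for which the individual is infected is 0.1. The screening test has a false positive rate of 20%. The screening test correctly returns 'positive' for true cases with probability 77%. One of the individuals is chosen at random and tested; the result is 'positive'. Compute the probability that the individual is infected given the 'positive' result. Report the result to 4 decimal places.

P(H | E) ≈ 0.2996

Let H be the event that the individual is infected. P(H) = 0.1, so P(¬H) = 0.9. With E the 'positive' result, P(E|H) = 0.77 and P(E|¬H) = 0.2.
P(E) = 0.77·0.1 + 0.2·0.9 = 0.077000 + 0.18000 = 0.25700.
By Bayes' theorem, P(H|E) = 0.077000 / 0.25700 = 0.2996.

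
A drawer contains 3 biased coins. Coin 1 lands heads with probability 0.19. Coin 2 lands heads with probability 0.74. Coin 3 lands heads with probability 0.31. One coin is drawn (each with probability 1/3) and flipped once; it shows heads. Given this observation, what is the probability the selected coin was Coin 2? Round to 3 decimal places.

P(heads|C1) = 0.19; P(heads|C2) = 0.74; P(heads|C3) = 0.31.
Prior × likelihood for each source: 0.333333·0.19=0.06333, 0.333333·0.74=0.2467, 0.333333·0.31=0.1033. Summing gives P(heads) = 0.41333.
P(Coin 2 | heads) = 0.2467 / 0.41333 = 0.597.

Posterior probability ≈ 0.597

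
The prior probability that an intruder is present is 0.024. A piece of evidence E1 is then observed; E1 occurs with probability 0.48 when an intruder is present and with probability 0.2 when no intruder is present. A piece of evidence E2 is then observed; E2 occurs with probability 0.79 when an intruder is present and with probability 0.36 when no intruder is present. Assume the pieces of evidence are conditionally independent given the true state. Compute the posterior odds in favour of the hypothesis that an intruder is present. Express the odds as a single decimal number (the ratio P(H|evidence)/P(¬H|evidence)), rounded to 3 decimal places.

Prior odds = 0.024/(1−0.024) = 0.024590. In log-odds, ln(0.024590) = -3.7054.
Add log likelihood ratios: ln(2.4000) + ln(2.1944) = 1.6614.
Posterior log-odds = -2.0440, so posterior odds = exp(-2.0440) = 0.12951.

Posterior odds ≈ 0.130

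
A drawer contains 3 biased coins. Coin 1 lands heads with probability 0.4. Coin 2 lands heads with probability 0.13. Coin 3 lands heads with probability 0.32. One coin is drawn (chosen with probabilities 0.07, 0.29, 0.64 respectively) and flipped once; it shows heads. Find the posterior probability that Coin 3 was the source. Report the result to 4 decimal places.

P(heads|C1) = 0.4; P(heads|C2) = 0.13; P(heads|C3) = 0.32.
Prior × likelihood for each source: 0.07·0.4=0.02800, 0.29·0.13=0.03770, 0.64·0.32=0.2048. Summing gives P(heads) = 0.27050.
P(Coin 3 | heads) = 0.2048 / 0.27050 = 0.7571.

Posterior probability ≈ 0.7571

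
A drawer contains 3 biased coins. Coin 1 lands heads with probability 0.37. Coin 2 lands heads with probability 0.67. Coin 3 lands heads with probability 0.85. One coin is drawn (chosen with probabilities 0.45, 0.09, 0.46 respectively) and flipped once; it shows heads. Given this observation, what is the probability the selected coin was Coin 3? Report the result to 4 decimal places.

Tabulate prior·likelihood by source: [1] prior 0.45, lik 0.37, product 0.1665; [2] prior 0.09, lik 0.67, product 0.06030; [3] prior 0.46, lik 0.85, product 0.3910.
Normalizing constant = 0.61780; the posterior for Coin 3 is its product over the sum, 0.3910/0.61780 = 0.6329.

Posterior probability ≈ 0.6329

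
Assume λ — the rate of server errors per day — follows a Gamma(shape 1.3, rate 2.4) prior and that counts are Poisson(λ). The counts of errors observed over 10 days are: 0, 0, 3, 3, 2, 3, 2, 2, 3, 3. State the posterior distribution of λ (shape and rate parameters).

Posterior: Gamma(shape=22.3, rate=12.4)

The Poisson likelihood adds the total count to the shape and the number of exposure periods to the rate. Here ∑xᵢ = 21 and n = 10, so shape 1.3→22.3 and rate 2.4→12.4.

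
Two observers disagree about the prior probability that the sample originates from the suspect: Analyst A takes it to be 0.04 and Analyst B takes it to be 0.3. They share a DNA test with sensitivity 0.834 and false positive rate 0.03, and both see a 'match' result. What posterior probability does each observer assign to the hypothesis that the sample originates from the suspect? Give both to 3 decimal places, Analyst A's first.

Analyst A: 0.537; Analyst B: 0.923

P('+'|H) = 0.834, P('+'|¬H) = 0.03.
Analyst A: numerator 0.834·0.04 = 0.033360; evidence = 0.033360+0.03·0.96 = 0.062160; posterior = 0.537.
Analyst B: numerator 0.834·0.3 = 0.25020; evidence = 0.25020+0.03·0.7 = 0.27120; posterior = 0.923.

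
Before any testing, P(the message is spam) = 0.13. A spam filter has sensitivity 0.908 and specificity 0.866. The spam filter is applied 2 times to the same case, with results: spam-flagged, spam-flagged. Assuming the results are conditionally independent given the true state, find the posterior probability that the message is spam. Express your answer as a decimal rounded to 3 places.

Posterior P(H) ≈ 0.873

Let H be the event that the message is spam; start with P(H) = 0.13. P('spam-flagged'|H) = 0.908, P('spam-flagged'|¬H) = 0.134.
Update on result 1 ('spam-flagged'): P(H) ← 0.908·0.1300 / (0.908·0.1300 + 0.134·0.8700) = 0.11804/0.23462 = 0.5031.
Update on result 2 ('spam-flagged'): P(H) ← 0.908·0.5031 / (0.908·0.5031 + 0.134·0.4969) = 0.45683/0.52341 = 0.8728.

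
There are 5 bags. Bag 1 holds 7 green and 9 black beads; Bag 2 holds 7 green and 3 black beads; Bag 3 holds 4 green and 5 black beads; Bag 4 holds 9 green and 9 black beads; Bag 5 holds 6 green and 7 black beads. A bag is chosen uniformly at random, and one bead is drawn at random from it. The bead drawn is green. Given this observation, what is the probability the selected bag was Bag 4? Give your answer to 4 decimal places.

Posterior probability ≈ 0.1966

Tabulate prior·likelihood by source: [1] prior 0.2, lik 0.4375, product 0.08750; [2] prior 0.2, lik 0.7, product 0.1400; [3] prior 0.2, lik 0.4444, product 0.08889; [4] prior 0.2, lik 0.5, product 0.1000; [5] prior 0.2, lik 0.4615, product 0.09231.
Normalizing constant = 0.50870; the posterior for Bag 4 is its product over the sum, 0.1000/0.50870 = 0.1966.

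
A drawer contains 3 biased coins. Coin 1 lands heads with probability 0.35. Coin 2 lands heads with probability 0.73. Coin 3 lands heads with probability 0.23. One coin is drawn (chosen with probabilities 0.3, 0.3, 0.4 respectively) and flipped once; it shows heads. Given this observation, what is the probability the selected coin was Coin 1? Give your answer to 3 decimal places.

Posterior probability ≈ 0.252

P(heads|C1) = 0.35; P(heads|C2) = 0.73; P(heads|C3) = 0.23.
Prior × likelihood for each source: 0.3·0.35=0.1050, 0.3·0.73=0.2190, 0.4·0.23=0.09200. Summing gives P(heads) = 0.41600.
P(Coin 1 | heads) = 0.1050 / 0.41600 = 0.252.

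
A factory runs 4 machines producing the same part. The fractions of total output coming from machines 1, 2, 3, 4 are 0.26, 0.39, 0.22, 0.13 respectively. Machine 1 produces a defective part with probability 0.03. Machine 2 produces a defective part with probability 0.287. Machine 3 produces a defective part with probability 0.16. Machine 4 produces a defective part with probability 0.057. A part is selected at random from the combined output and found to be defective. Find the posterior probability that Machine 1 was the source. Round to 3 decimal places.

Posterior probability ≈ 0.048

Tabulate prior·likelihood by source: [1] prior 0.26, lik 0.03, product 0.007800; [2] prior 0.39, lik 0.287, product 0.1119; [3] prior 0.22, lik 0.16, product 0.03520; [4] prior 0.13, lik 0.057, product 0.007410.
Normalizing constant = 0.16234; the posterior for Machine 1 is its product over the sum, 0.007800/0.16234 = 0.048.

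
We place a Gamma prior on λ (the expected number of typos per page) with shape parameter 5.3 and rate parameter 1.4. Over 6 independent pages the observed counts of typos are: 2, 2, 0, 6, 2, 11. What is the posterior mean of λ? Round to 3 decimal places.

Posterior mean ≈ 3.824

The Poisson likelihood adds the total count to the shape and the number of exposure periods to the rate. Here ∑xᵢ = 23 and n = 6, so shape 5.3→28.3 and rate 1.4→7.4.
E[λ | data] = 28.3/7.4 = 3.824.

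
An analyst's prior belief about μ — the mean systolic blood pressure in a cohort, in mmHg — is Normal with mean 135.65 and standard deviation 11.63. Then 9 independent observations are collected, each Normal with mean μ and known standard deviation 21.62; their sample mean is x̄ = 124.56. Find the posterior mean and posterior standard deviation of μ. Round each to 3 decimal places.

Posterior mean ≈ 127.637; posterior SD ≈ 6.126

Prior precision 1/τ₀² = 1/11.63² = 0.00739334; data precision n/σ² = 9/21.62² = 0.0192545.
Posterior precision = 0.00739334 + 0.0192545 = 0.0266478, giving posterior SD = 1/√0.0266478 = 6.126.
Posterior mean = (0.00739334·135.65 + 0.0192545·124.56) / 0.0266478 = 127.637.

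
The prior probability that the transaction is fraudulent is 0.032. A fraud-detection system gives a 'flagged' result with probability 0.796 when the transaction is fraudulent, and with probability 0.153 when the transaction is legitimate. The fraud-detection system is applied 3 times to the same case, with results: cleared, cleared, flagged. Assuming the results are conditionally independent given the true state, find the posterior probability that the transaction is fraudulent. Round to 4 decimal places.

Posterior P(H) ≈ 0.0099

Let H be the event that the transaction is fraudulent; start with P(H) = 0.032. P('flagged'|H) = 0.796, P('flagged'|¬H) = 0.153.
Update on result 1 ('cleared'): P(H) ← 0.204·0.0320 / (0.204·0.0320 + 0.847·0.9680) = 0.0065280/0.82642 = 0.0079.
Update on result 2 ('cleared'): P(H) ← 0.204·0.0079 / (0.204·0.0079 + 0.847·0.9921) = 0.0016114/0.84192 = 0.0019.
Update on result 3 ('flagged'): P(H) ← 0.796·0.0019 / (0.796·0.0019 + 0.153·0.9981) = 0.0015235/0.15423 = 0.0099.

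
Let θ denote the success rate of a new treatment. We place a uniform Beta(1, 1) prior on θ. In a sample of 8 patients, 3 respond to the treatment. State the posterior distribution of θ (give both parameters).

Observing 3 successes and 5 failures updates Beta(1, 1) by adding the success and failure counts to the two shape parameters: α = 1+3 = 4, β = 1+5 = 6.

Posterior: Beta(4, 6)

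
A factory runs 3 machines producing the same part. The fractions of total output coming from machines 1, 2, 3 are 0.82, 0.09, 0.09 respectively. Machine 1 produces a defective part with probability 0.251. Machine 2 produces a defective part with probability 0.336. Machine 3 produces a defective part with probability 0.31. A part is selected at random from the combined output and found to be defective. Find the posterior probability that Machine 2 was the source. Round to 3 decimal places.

Tabulate prior·likelihood by source: [1] prior 0.82, lik 0.251, product 0.2058; [2] prior 0.09, lik 0.336, product 0.03024; [3] prior 0.09, lik 0.31, product 0.02790.
Normalizing constant = 0.26396; the posterior for Machine 2 is its product over the sum, 0.03024/0.26396 = 0.115.

Posterior probability ≈ 0.115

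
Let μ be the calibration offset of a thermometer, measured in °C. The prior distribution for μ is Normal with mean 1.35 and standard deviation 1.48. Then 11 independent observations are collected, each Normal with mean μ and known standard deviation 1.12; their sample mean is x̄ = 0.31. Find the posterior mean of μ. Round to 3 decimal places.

Posterior mean ≈ 0.361

With known σ, the Normal prior is conjugate. Weight on the data is w = (n/σ²)/(n/σ² + 1/τ₀²) = 8.76913/(8.76913+0.456538) = 0.95051.
Posterior mean = w·x̄ + (1−w)·μ₀ = 0.95051·0.31 + 0.049486·1.35 = 0.361.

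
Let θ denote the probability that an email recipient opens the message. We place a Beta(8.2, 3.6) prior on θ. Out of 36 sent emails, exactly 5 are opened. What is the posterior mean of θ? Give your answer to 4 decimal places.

Posterior mean ≈ 0.2762

The binomial likelihood is conjugate to the Beta prior: with 5 successes and 31 failures, the posterior is Beta(8.2+5, 3.6+31) = Beta(13.2, 34.6).
Posterior mean = α/(α+β) = 13.2/47.8 = 0.2762.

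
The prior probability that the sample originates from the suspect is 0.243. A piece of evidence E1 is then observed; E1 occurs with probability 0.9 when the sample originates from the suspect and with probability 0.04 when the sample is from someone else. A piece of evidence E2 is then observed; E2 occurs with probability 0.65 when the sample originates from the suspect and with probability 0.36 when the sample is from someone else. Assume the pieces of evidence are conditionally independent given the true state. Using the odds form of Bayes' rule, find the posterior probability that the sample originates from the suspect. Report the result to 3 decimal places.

Prior odds = 0.243/(1−0.243) = 0.32100. In log-odds, ln(0.32100) = -1.1363.
Add log likelihood ratios: ln(22.500) + ln(1.8056) = 3.7044.
Posterior log-odds = 2.5681, so posterior odds = exp(2.5681) = 13.041. Converting, P(H|E) = 13.041/14.041 = 0.929.

Posterior probability ≈ 0.929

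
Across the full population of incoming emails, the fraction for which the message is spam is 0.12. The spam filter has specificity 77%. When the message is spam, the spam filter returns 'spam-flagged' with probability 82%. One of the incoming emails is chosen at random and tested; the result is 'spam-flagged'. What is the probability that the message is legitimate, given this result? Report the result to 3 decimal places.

Write H for 'the message is spam'. Prior odds H:¬H = 0.12/0.88 = 0.13636. For the 'spam-flagged' outcome, the likelihood ratio is 0.82/0.23 = 3.5652.
Posterior odds = 0.13636 × 3.5652 = 0.48617, so P(H|E) = 0.48617/(1+0.48617) = 0.327. Then P(¬H|E) = 1 − 0.327 = 0.673.

P(¬H | E) ≈ 0.673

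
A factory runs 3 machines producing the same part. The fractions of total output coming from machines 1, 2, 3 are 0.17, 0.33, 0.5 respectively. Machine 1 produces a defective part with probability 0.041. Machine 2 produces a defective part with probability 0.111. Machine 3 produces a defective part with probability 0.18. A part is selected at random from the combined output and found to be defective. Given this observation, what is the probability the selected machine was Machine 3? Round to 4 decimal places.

Posterior probability ≈ 0.6737

Tabulate prior·likelihood by source: [1] prior 0.17, lik 0.041, product 0.006970; [2] prior 0.33, lik 0.111, product 0.03663; [3] prior 0.5, lik 0.18, product 0.09000.
Normalizing constant = 0.13360; the posterior for Machine 3 is its product over the sum, 0.09000/0.13360 = 0.6737.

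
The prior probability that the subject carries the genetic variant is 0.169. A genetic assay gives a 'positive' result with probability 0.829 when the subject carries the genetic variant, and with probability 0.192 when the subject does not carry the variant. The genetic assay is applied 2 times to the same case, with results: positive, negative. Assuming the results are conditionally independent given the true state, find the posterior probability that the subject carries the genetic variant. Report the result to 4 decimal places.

With H the event that the subject carries the genetic variant, the joint likelihood of the observed sequence is P(data|H) = 0.829·0.171 = 0.14176 and P(data|¬H) = 0.192·0.808 = 0.15514.
Bayes: P(H|data) = 0.169·0.14176 / (0.169·0.14176 + 0.831·0.15514) = 0.023957/0.15288 = 0.1567.

Posterior P(H) ≈ 0.1567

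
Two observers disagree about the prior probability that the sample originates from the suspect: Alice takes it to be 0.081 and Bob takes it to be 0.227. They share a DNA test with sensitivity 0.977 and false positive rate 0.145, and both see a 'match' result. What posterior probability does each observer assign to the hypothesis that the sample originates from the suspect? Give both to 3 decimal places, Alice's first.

Alice: 0.373; Bob: 0.664

The likelihood ratio for a 'match' result is 0.977/0.145 = 6.7379.
Alice: prior odds 0.081/0.919 = 0.088139; posterior odds 0.59388; posterior probability 0.373.
Bob: prior odds 0.227/0.773 = 0.29366; posterior odds 1.9787; posterior probability 0.664.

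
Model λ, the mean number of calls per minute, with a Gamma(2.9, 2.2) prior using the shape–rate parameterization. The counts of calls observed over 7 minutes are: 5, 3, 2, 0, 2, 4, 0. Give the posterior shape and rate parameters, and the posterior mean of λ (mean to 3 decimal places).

Posterior: Gamma(shape=18.9, rate=9.2); mean ≈ 2.054

The Poisson likelihood adds the total count to the shape and the number of exposure periods to the rate. Here ∑xᵢ = 16 and n = 7, so shape 2.9→18.9 and rate 2.2→9.2.
Posterior mean = shape/rate = 18.9/9.2 = 2.054.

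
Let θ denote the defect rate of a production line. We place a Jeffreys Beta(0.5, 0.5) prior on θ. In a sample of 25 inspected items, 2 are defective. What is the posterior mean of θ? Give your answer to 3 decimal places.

Posterior mean ≈ 0.096

Observing 2 successes and 23 failures updates Beta(0.5, 0.5) by adding the success and failure counts to the two shape parameters: α = 0.5+2 = 2.5, β = 0.5+23 = 23.5.
E[θ | data] = 2.5/(2.5+23.5) = 0.096.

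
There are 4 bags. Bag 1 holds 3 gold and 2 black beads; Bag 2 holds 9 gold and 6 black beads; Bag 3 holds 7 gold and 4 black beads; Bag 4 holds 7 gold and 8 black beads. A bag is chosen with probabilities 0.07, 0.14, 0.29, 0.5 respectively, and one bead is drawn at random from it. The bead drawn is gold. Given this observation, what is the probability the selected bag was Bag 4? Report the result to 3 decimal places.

Posterior probability ≈ 0.429

Tabulate prior·likelihood by source: [1] prior 0.07, lik 0.6, product 0.04200; [2] prior 0.14, lik 0.6, product 0.08400; [3] prior 0.29, lik 0.6364, product 0.1845; [4] prior 0.5, lik 0.4667, product 0.2333.
Normalizing constant = 0.54388; the posterior for Bag 4 is its product over the sum, 0.2333/0.54388 = 0.429.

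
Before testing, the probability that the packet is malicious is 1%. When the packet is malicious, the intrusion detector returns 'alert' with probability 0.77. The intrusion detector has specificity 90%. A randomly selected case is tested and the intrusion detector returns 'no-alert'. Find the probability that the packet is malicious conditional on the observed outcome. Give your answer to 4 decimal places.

P(H | E) ≈ 0.0026

Let H be the event that the packet is malicious. P(H) = 0.01, so P(¬H) = 0.99. With E the 'no-alert' result, P(E|H) = 0.23 and P(E|¬H) = 0.9.
P(E) = 0.23·0.01 + 0.9·0.99 = 0.0023000 + 0.89100 = 0.89330.
By Bayes' theorem, P(H|E) = 0.0023000 / 0.89330 = 0.0026.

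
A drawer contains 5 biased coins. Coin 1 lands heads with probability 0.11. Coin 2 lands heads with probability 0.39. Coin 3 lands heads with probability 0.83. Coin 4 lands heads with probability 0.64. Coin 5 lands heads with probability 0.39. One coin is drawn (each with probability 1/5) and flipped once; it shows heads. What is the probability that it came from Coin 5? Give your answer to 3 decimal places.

P(heads|C1) = 0.11; P(heads|C2) = 0.39; P(heads|C3) = 0.83; P(heads|C4) = 0.64; P(heads|C5) = 0.39.
Prior × likelihood for each source: 0.2·0.11=0.02200, 0.2·0.39=0.07800, 0.2·0.83=0.1660, 0.2·0.64=0.1280, 0.2·0.39=0.07800. Summing gives P(heads) = 0.47200.
P(Coin 5 | heads) = 0.07800 / 0.47200 = 0.165.

Posterior probability ≈ 0.165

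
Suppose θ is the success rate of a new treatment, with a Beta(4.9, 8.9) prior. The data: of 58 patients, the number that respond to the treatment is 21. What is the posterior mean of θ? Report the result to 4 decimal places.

The binomial likelihood is conjugate to the Beta prior: with 21 successes and 37 failures, the posterior is Beta(4.9+21, 8.9+37) = Beta(25.9, 45.9).
Posterior mean = α/(α+β) = 25.9/71.8 = 0.3607.

Posterior mean ≈ 0.3607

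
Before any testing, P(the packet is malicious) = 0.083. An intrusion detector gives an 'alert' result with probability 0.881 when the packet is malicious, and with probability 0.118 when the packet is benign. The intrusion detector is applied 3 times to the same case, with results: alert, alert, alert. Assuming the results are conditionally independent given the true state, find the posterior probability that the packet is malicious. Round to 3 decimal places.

Posterior P(H) ≈ 0.974

Let H be the event that the packet is malicious; start with P(H) = 0.083. P('alert'|H) = 0.881, P('alert'|¬H) = 0.118.
Update on result 1 ('alert'): P(H) ← 0.881·0.0830 / (0.881·0.0830 + 0.118·0.9170) = 0.073123/0.18133 = 0.4033.
Update on result 2 ('alert'): P(H) ← 0.881·0.4033 / (0.881·0.4033 + 0.118·0.5967) = 0.35527/0.42569 = 0.8346.
Update on result 3 ('alert'): P(H) ← 0.881·0.8346 / (0.881·0.8346 + 0.118·0.1654) = 0.73527/0.75479 = 0.9741.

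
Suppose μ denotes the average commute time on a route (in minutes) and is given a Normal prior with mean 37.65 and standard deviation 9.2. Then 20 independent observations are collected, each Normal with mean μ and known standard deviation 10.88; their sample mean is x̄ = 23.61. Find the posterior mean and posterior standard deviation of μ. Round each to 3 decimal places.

Prior precision 1/τ₀² = 1/9.2² = 0.0118147; data precision n/σ² = 20/10.88² = 0.168955.
Posterior precision = 0.0118147 + 0.168955 = 0.180770, giving posterior SD = 1/√0.180770 = 2.352.
Posterior mean = (0.0118147·37.65 + 0.168955·23.61) / 0.180770 = 24.528.

Posterior mean ≈ 24.528; posterior SD ≈ 2.352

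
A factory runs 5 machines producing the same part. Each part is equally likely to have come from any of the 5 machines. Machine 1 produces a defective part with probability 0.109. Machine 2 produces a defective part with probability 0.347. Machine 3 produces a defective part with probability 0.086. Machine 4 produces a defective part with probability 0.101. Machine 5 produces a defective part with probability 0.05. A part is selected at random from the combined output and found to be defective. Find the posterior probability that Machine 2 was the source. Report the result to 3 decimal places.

P(defective|M1) = 0.109; P(defective|M2) = 0.347; P(defective|M3) = 0.086; P(defective|M4) = 0.101; P(defective|M5) = 0.05.
Prior × likelihood for each source: 0.2·0.109=0.02180, 0.2·0.347=0.06940, 0.2·0.086=0.01720, 0.2·0.101=0.02020, 0.2·0.05=0.01000. Summing gives P(defective) = 0.13860.
P(Machine 2 | defective) = 0.06940 / 0.13860 = 0.501.

Posterior probability ≈ 0.501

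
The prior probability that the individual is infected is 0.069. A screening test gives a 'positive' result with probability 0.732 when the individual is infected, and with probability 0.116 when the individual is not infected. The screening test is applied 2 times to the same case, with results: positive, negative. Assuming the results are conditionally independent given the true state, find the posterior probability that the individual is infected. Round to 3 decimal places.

Let H be the event that the individual is infected; start with P(H) = 0.069. P('positive'|H) = 0.732, P('positive'|¬H) = 0.116.
Update on result 1 ('positive'): P(H) ← 0.732·0.0690 / (0.732·0.0690 + 0.116·0.9310) = 0.050508/0.15850 = 0.3187.
Update on result 2 ('negative'): P(H) ← 0.268·0.3187 / (0.268·0.3187 + 0.884·0.6813) = 0.085399/0.68771 = 0.1242.

Posterior P(H) ≈ 0.124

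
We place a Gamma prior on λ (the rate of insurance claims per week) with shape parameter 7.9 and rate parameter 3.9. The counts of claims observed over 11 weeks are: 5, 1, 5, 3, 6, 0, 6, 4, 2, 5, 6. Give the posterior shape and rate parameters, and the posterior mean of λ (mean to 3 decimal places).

Total count ∑xᵢ = 43 over n = 11 weeks.
Gamma is conjugate to the Poisson likelihood: posterior is Gamma(shape = 7.9+43 = 50.9, rate = 3.9+11 = 14.9).
Posterior mean = shape/rate = 50.9/14.9 = 3.416.

Posterior: Gamma(shape=50.9, rate=14.9); mean ≈ 3.416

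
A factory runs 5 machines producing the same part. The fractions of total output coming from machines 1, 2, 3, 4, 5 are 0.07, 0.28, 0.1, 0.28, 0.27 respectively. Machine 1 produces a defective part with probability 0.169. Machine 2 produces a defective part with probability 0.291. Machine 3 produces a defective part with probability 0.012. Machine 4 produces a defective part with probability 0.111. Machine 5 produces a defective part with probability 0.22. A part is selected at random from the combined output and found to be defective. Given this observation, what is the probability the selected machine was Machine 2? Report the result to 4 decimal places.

Tabulate prior·likelihood by source: [1] prior 0.07, lik 0.169, product 0.01183; [2] prior 0.28, lik 0.291, product 0.08148; [3] prior 0.1, lik 0.012, product 0.001200; [4] prior 0.28, lik 0.111, product 0.03108; [5] prior 0.27, lik 0.22, product 0.05940.
Normalizing constant = 0.18499; the posterior for Machine 2 is its product over the sum, 0.08148/0.18499 = 0.4405.

Posterior probability ≈ 0.4405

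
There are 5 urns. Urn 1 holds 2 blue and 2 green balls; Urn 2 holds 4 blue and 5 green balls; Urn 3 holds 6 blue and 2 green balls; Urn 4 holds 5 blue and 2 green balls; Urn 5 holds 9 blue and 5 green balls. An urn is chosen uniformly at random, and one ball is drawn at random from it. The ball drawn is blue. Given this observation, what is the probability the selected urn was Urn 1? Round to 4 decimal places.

Posterior probability ≈ 0.1638

Tabulate prior·likelihood by source: [1] prior 0.2, lik 0.5, product 0.1000; [2] prior 0.2, lik 0.4444, product 0.08889; [3] prior 0.2, lik 0.75, product 0.1500; [4] prior 0.2, lik 0.7143, product 0.1429; [5] prior 0.2, lik 0.6429, product 0.1286.
Normalizing constant = 0.61032; the posterior for Urn 1 is its product over the sum, 0.1000/0.61032 = 0.1638.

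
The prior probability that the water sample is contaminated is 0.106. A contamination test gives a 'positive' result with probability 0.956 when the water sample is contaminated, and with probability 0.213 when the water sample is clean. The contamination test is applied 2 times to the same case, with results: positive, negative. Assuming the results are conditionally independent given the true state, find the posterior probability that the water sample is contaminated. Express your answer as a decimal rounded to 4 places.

Posterior P(H) ≈ 0.0289

Let H be the event that the water sample is contaminated; start with P(H) = 0.106. P('positive'|H) = 0.956, P('positive'|¬H) = 0.213.
Update on result 1 ('positive'): P(H) ← 0.956·0.1060 / (0.956·0.1060 + 0.213·0.8940) = 0.10134/0.29176 = 0.3473.
Update on result 2 ('negative'): P(H) ← 0.044·0.3473 / (0.044·0.3473 + 0.787·0.6527) = 0.015282/0.52893 = 0.0289.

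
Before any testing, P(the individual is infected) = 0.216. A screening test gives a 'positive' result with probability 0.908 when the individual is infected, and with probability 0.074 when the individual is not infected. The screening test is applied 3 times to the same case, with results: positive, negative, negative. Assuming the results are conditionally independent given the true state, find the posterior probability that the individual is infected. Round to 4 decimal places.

Posterior P(H) ≈ 0.0323

Let H be the event that the individual is infected; start with P(H) = 0.216. P('positive'|H) = 0.908, P('positive'|¬H) = 0.074.
Update on result 1 ('positive'): P(H) ← 0.908·0.2160 / (0.908·0.2160 + 0.074·0.7840) = 0.19613/0.25414 = 0.7717.
Update on result 2 ('negative'): P(H) ← 0.092·0.7717 / (0.092·0.7717 + 0.926·0.2283) = 0.070998/0.28239 = 0.2514.
Update on result 3 ('negative'): P(H) ← 0.092·0.2514 / (0.092·0.2514 + 0.926·0.7486) = 0.023131/0.71631 = 0.0323.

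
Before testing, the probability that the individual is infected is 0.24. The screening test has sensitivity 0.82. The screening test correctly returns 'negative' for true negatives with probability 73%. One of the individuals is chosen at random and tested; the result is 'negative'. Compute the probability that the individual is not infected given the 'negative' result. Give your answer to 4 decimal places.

Let H be the event that the individual is infected. P(H) = 0.24, so P(¬H) = 0.76. With E the 'negative' result, P(E|H) = 0.18 and P(E|¬H) = 0.73.
P(E) = 0.18·0.24 + 0.73·0.76 = 0.043200 + 0.55480 = 0.59800.
By Bayes' theorem, P(H|E) = 0.043200 / 0.59800 = 0.0722. Hence P(¬H|E) = 1 − 0.0722 = 0.9278.

P(¬H | E) ≈ 0.9278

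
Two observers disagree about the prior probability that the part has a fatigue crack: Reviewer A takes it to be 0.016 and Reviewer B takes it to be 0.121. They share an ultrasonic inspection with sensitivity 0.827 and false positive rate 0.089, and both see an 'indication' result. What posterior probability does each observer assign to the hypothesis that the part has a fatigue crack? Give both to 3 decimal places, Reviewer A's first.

Reviewer A: 0.131; Reviewer B: 0.561

P('+'|H) = 0.827, P('+'|¬H) = 0.089.
Reviewer A: numerator 0.827·0.016 = 0.013232; evidence = 0.013232+0.089·0.984 = 0.10081; posterior = 0.131.
Reviewer B: numerator 0.827·0.121 = 0.10007; evidence = 0.10007+0.089·0.879 = 0.17830; posterior = 0.561.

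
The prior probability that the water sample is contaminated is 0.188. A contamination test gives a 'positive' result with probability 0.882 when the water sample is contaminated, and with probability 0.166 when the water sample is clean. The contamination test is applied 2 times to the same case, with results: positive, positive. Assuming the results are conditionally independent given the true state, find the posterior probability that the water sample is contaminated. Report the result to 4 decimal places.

Posterior P(H) ≈ 0.8673

With H the event that the water sample is contaminated, the joint likelihood of the observed sequence is P(data|H) = 0.882·0.882 = 0.77792 and P(data|¬H) = 0.166·0.166 = 0.027556.
Bayes: P(H|data) = 0.188·0.77792 / (0.188·0.77792 + 0.812·0.027556) = 0.14625/0.16863 = 0.8673.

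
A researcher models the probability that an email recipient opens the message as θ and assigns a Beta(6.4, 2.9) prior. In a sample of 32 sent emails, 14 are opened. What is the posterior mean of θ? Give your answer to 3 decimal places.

The binomial likelihood is conjugate to the Beta prior: with 14 successes and 18 failures, the posterior is Beta(6.4+14, 2.9+18) = Beta(20.4, 20.9).
Posterior mean = α/(α+β) = 20.4/41.3 = 0.494.

Posterior mean ≈ 0.494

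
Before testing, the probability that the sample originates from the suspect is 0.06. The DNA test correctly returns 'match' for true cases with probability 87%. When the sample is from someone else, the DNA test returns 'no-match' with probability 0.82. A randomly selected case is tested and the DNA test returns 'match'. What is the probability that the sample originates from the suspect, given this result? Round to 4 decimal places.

Let H be the event that the sample originates from the suspect. P(H) = 0.06, so P(¬H) = 0.94. With E the 'match' result, P(E|H) = 0.87 and P(E|¬H) = 0.18.
P(E) = 0.87·0.06 + 0.18·0.94 = 0.052200 + 0.16920 = 0.22140.
By Bayes' theorem, P(H|E) = 0.052200 / 0.22140 = 0.2358.

P(H | E) ≈ 0.2358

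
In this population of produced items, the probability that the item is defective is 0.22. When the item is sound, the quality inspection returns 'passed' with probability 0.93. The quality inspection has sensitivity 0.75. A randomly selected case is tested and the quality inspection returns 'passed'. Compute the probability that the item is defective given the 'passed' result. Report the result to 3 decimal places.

Write H for 'the item is defective'. Prior odds H:¬H = 0.22/0.78 = 0.28205. For the 'passed' outcome, the likelihood ratio is 0.25/0.93 = 0.26882.
Posterior odds = 0.28205 × 0.26882 = 0.075820, so P(H|E) = 0.075820/(1+0.075820) = 0.070.

P(H | E) ≈ 0.070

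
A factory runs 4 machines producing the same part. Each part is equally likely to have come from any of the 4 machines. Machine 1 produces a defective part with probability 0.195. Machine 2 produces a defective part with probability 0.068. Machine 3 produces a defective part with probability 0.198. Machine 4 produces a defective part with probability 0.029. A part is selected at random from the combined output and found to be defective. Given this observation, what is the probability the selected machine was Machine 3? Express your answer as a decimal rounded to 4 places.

Posterior probability ≈ 0.4041

Tabulate prior·likelihood by source: [1] prior 0.25, lik 0.195, product 0.04875; [2] prior 0.25, lik 0.068, product 0.01700; [3] prior 0.25, lik 0.198, product 0.04950; [4] prior 0.25, lik 0.029, product 0.007250.
Normalizing constant = 0.12250; the posterior for Machine 3 is its product over the sum, 0.04950/0.12250 = 0.4041.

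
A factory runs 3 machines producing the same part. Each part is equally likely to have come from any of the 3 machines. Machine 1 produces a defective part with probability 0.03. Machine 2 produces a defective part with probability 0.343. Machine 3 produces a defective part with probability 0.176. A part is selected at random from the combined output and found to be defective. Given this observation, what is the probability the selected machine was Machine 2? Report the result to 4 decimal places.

P(defective|M1) = 0.03; P(defective|M2) = 0.343; P(defective|M3) = 0.176.
Prior × likelihood for each source: 0.333333·0.03=0.01000, 0.333333·0.343=0.1143, 0.333333·0.176=0.05867. Summing gives P(defective) = 0.18300.
P(Machine 2 | defective) = 0.1143 / 0.18300 = 0.6248.

Posterior probability ≈ 0.6248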